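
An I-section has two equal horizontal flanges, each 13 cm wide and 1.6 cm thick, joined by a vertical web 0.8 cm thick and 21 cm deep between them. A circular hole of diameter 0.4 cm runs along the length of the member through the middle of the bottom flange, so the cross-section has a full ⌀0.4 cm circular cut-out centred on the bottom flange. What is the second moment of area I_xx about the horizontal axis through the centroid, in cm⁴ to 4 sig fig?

I_xx ≈ 5922 cm⁴

Break the section into simple shapes (no overlaps), measuring from the bottom-left corner of the bounding box.
Bottom flange: 13 × 1.6, A = 20.8 cm², y = 0.8 cm, Ī = 4.43733 cm⁴.
Web: 0.8 × 21, A = 16.8 cm², y = 12.1 cm, Ī = 617.4 cm⁴.
Top flange: 13 × 1.6, A = 20.8 cm², y = 23.4 cm, Ī = 4.43733 cm⁴.
Hole (subtracted): ⌀0.4, A = 0.125664 cm², y = 0.8 cm, Ī = 0.00125664 cm⁴.
Centroid: ȳ = ΣA·y / ΣA = 12.1244 cm.
Transfer each piece to the horizontal axis through the centroid using Ī + A·d² with d = y − 12.1244:
  bottom flange: d = -11.3244 cm → contributes +2671.86 cm⁴
  web: d = -0.0243675 cm → contributes +617.41 cm⁴
  top flange: d = 11.2756 cm → contributes +2648.95 cm⁴
  hole: d = -11.3244 cm → contributes −16.1165 cm⁴
Total I = 5922.1 cm⁴.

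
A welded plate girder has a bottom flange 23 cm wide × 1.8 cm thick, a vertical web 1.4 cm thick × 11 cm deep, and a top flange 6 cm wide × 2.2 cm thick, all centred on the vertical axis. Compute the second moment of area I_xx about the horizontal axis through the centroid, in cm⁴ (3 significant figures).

Treat the section as a set of non-overlapping primitives; coordinates are from the bounding-box lower-left.
Bottom plate: 23 × 1.8, A = 41.4 cm², y = 0.9 cm, Ī = 11.178 cm⁴.
Web plate: 1.4 × 11, A = 15.4 cm², y = 7.3 cm, Ī = 155.28 cm⁴.
Top plate: 6 × 2.2, A = 13.2 cm², y = 13.9 cm, Ī = 5.324 cm⁴.
Centroid: ȳ = ΣA·y / ΣA = 4.7594 cm.
Transfer each piece to the horizontal axis through the centroid using Ī + A·d² with d = y − 4.7594:
  bottom plate: d = -3.8594 cm → contributes +627.84 cm⁴
  web plate: d = 2.5406 cm → contributes +254.68 cm⁴
  top plate: d = 9.1406 cm → contributes +1108.2 cm⁴
Total I = 1990.7 cm⁴.

I_xx ≈ 1990 cm⁴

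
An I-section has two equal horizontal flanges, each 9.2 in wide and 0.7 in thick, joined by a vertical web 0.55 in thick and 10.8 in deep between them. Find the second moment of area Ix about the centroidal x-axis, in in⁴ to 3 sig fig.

Ix ≈ 484 in⁴

Treat the section as a set of non-overlapping primitives; coordinates are from the bounding-box lower-left.
Bottom flange: 9.2 × 0.7, A = 6.44 in², y = 0.35 in, Ī = 0.26297 in⁴.
Web: 0.55 × 10.8, A = 5.94 in², y = 6.1 in, Ī = 57.737 in⁴.
Top flange: 9.2 × 0.7, A = 6.44 in², y = 11.85 in, Ī = 0.26297 in⁴.
By symmetry the centroid is at mid-height, ȳ = 6.1 in.
Transfer each piece to the centroidal x-axis using Ī + A·d² with d = y − 6.1:
  bottom flange: d = -5.75 in → contributes +213.19 in⁴
  web: d = 0 in → contributes +57.737 in⁴
  top flange: d = 5.75 in → contributes +213.19 in⁴
Total I = 484.11 in⁴.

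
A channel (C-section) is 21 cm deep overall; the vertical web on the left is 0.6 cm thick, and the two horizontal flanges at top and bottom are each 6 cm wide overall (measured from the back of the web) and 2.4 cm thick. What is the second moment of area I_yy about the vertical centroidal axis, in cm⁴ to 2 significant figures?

I_yy ≈ 140 cm⁴

Decompose the section into non-overlapping parts with the origin at the bottom-left of its bounding rectangle.
Web: 0.6 × 21, A = 12.6 cm², x = 0.3 cm, Ī = 0.378 cm⁴.
Top flange (beyond web): 5.4 × 2.4, A = 12.96 cm², x = 3.3 cm, Ī = 31.49 cm⁴.
Bottom flange (beyond web): 5.4 × 2.4, A = 12.96 cm², x = 3.3 cm, Ī = 31.49 cm⁴.
Centroid: x̄ = ΣA·x / ΣA = 2.319 cm.
Transfer each piece to the vertical centroidal axis using Ī + A·d² with d = x − 2.319:
  web: d = -2.019 cm → contributes +51.72 cm⁴
  top flange (beyond web): d = 0.9813 cm → contributes +43.97 cm⁴
  bottom flange (beyond web): d = 0.9813 cm → contributes +43.97 cm⁴
Total I = 139.7 cm⁴.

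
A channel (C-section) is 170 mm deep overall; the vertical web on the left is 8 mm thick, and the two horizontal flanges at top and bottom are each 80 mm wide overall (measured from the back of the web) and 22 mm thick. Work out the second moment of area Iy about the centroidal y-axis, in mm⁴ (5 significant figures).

Break the section into simple shapes (no overlaps), measuring from the bottom-left corner of the bounding box.
Web: 8 × 170, A = 1 360 mm², x = 4 mm, Ī = 7253.333 mm⁴.
Top flange (beyond web): 72 × 22, A = 1 584 mm², x = 44 mm, Ī = 684 288 mm⁴.
Bottom flange (beyond web): 72 × 22, A = 1 584 mm², x = 44 mm, Ī = 684 288 mm⁴.
Centroid: x̄ = ΣA·x / ΣA = 31.98587 mm.
Transfer each piece to the centroidal y-axis using Ī + A·d² with d = x − 31.98587:
  web: d = -27.98587 mm → contributes +1 072 417 mm⁴
  top flange (beyond web): d = 12.01413 mm → contributes +912921.6 mm⁴
  bottom flange (beyond web): d = 12.01413 mm → contributes +912921.6 mm⁴
Total I = 2 898 260 mm⁴.

Iy ≈ 2.8983 × 10⁶ mm⁴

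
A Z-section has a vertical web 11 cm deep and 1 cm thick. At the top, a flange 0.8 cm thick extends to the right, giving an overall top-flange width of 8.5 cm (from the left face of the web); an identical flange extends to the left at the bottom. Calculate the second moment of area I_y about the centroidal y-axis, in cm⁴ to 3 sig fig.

I_y ≈ 274 cm⁴

Split into non-overlapping primitives; take the origin at the lower-left of the bounding box.
Web: 1 × 11, A = 11 cm², x = 8 cm, Ī = 0.91667 cm⁴.
Top flange (beyond web): 7.5 × 0.8, A = 6 cm², x = 12.25 cm, Ī = 28.125 cm⁴.
Bottom flange (beyond web): 7.5 × 0.8, A = 6 cm², x = 3.75 cm, Ī = 28.125 cm⁴.
Centroid: x̄ = ΣA·x / ΣA = 8 cm.
Transfer each piece to the centroidal y-axis using Ī + A·d² with d = x − 8:
  web: d = 0 cm → contributes +0.91667 cm⁴
  top flange (beyond web): d = 4.25 cm → contributes +136.5 cm⁴
  bottom flange (beyond web): d = -4.25 cm → contributes +136.5 cm⁴
Total I = 273.92 cm⁴.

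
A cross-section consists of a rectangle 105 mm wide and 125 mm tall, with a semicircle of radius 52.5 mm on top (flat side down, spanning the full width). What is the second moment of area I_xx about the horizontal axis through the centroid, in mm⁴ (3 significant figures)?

Decompose the section into non-overlapping parts with the origin at the bottom-left of its bounding rectangle.
Rectangular body: 105 × 125, A = 13 125 mm², y = 62.5 mm, Ī = 17 089 844 mm⁴.
Semicircular cap: semicircle r = 52.5, A = 4329.5 mm², y = 147.28 mm, Ī = 833 814 mm⁴.
Centroid: ȳ = ΣA·y / ΣA = 83.53 mm.
Transfer each piece to the horizontal axis through the centroid using Ī + A·d² with d = y − 83.53:
  rectangular body: d = -21.03 mm → contributes +22 894 350 mm⁴
  semicircular cap: d = 63.752 mm → contributes +18 430 305 mm⁴
Total I = 41 324 655 mm⁴.

I_xx ≈ 4.13 × 10⁷ mm⁴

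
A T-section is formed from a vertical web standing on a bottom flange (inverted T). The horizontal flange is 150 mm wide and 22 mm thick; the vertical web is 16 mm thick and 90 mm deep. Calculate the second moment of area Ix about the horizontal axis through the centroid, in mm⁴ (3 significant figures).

Ix ≈ 4.25 × 10⁶ mm⁴

Split into non-overlapping primitives; take the origin at the lower-left of the bounding box.
Flange: 150 × 22, A = 3 300 mm², y = 11 mm, Ī = 133 100 mm⁴.
Web: 16 × 90, A = 1 440 mm², y = 67 mm, Ī = 972 000 mm⁴.
Centroid: ȳ = ΣA·y / ΣA = 28.013 mm.
Transfer each piece to the horizontal axis through the centroid using Ī + A·d² with d = y − 28.013:
  flange: d = -17.013 mm → contributes +1 088 221 mm⁴
  web: d = 38.987 mm → contributes +3 160 818 mm⁴
Total I = 4 249 039 mm⁴.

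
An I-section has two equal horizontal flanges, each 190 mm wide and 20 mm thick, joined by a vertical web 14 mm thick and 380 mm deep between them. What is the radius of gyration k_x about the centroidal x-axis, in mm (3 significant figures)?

k_x ≈ 169 mm

Treat the section as a set of non-overlapping primitives; coordinates are from the bounding-box lower-left.
Bottom flange: 190 × 20, A = 3 800 mm², y = 10 mm, Ī = 126 667 mm⁴.
Web: 14 × 380, A = 5 320 mm², y = 210 mm, Ī = 64 017 333 mm⁴.
Top flange: 190 × 20, A = 3 800 mm², y = 410 mm, Ī = 126 667 mm⁴.
By symmetry the centroid is at mid-height, ȳ = 210 mm.
Transfer each piece to the centroidal x-axis using Ī + A·d² with d = y − 210:
  bottom flange: d = -200 mm → contributes +152 126 667 mm⁴
  web: d = 0 mm → contributes +64 017 333 mm⁴
  top flange: d = 200 mm → contributes +152 126 667 mm⁴
Total I = 368 270 667 mm⁴.
Radius of gyration: k = √(I/A) = √(368 270 667 / 12 920) = 168.83 mm.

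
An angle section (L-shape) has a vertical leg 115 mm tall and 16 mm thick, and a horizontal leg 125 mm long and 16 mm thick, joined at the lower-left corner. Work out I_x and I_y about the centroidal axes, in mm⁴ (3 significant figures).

I_x ≈ 4.26 × 10⁶ mm⁴, I_y ≈ 5.26 × 10⁶ mm⁴

Treat the section as a set of non-overlapping primitives; coordinates are from the bounding-box lower-left.
Vertical leg: 16 × 115, A = 1 840 mm², y = 57.5 mm, Ī = 2 027 833 mm⁴.
Horizontal leg (remainder): 109 × 16, A = 1 744 mm², y = 8 mm, Ī = 37 205 mm⁴.
Centroid: ȳ = ΣA·y / ΣA = 33.413 mm.
Transfer each piece to the centroidal x-axis using Ī + A·d² with d = y − 33.413:
  vertical leg: d = 24.087 mm → contributes +3 095 376 mm⁴
  horizontal leg (remainder): d = -25.413 mm → contributes +1 163 512 mm⁴
Total I = 4 258 888 mm⁴.
For the y-axis: x̄ = 38.413 mm.
Repeating about the centroidal y-axis gives I_y = 5 263 448 mm⁴.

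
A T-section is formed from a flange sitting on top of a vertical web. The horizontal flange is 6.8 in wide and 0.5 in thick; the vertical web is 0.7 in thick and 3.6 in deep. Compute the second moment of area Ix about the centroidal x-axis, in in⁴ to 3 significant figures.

Decompose the section into non-overlapping parts with the origin at the bottom-left of its bounding rectangle.
Flange: 6.8 × 0.5, A = 3.4 in², y = 3.85 in, Ī = 0.070833 in⁴.
Web: 0.7 × 3.6, A = 2.52 in², y = 1.8 in, Ī = 2.7216 in⁴.
Centroid: ȳ = ΣA·y / ΣA = 2.9774 in.
Transfer each piece to the centroidal x-axis using Ī + A·d² with d = y − 2.9774:
  flange: d = 0.87264 in → contributes +2.6599 in⁴
  web: d = -1.1774 in → contributes +6.2148 in⁴
Total I = 8.8747 in⁴.

Ix ≈ 8.87 in⁴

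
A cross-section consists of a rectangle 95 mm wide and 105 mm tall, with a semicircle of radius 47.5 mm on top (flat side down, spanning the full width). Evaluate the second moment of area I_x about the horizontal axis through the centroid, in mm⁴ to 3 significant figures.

I_x ≈ 2.35 × 10⁷ mm⁴

Split into non-overlapping primitives; take the origin at the lower-left of the bounding box.
Rectangular body: 95 × 105, A = 9 975 mm², y = 52.5 mm, Ī = 9 164 531 mm⁴.
Semicircular cap: semicircle r = 47.5, A = 3544.1 mm², y = 125.16 mm, Ī = 558 736 mm⁴.
Centroid: ȳ = ΣA·y / ΣA = 71.548 mm.
Transfer each piece to the horizontal axis through the centroid using Ī + A·d² with d = y − 71.548:
  rectangular body: d = -19.048 mm → contributes +12 783 770 mm⁴
  semicircular cap: d = 53.612 mm → contributes +10 745 191 mm⁴
Total I = 23 528 961 mm⁴.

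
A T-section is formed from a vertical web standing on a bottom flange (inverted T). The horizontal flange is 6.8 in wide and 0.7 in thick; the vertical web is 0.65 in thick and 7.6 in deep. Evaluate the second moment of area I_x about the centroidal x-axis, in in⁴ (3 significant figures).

Split into non-overlapping primitives; take the origin at the lower-left of the bounding box.
Flange: 6.8 × 0.7, A = 4.76 in², y = 0.35 in, Ī = 0.19437 in⁴.
Web: 0.65 × 7.6, A = 4.94 in², y = 4.5 in, Ī = 23.778 in⁴.
Centroid: ȳ = ΣA·y / ΣA = 2.4635 in.
Transfer each piece to the centroidal x-axis using Ī + A·d² with d = y − 2.4635:
  flange: d = -2.1135 in → contributes +21.457 in⁴
  web: d = 2.0365 in → contributes +44.266 in⁴
Total I = 65.722 in⁴.

I_x ≈ 65.7 in⁴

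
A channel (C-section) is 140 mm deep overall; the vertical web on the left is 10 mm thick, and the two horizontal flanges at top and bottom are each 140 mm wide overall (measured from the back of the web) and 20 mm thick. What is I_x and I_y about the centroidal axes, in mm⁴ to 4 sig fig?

I_x ≈ 2.118 × 10⁷ mm⁴, I_y ≈ 1.274 × 10⁷ mm⁴

Break the section into simple shapes (no overlaps), measuring from the bottom-left corner of the bounding box.
Web: 10 × 140, A = 1 400 mm², y = 70 mm, Ī = 2 286 667 mm⁴.
Top flange (beyond web): 130 × 20, A = 2 600 mm², y = 130 mm, Ī = 86666.7 mm⁴.
Bottom flange (beyond web): 130 × 20, A = 2 600 mm², y = 10 mm, Ī = 86666.7 mm⁴.
By symmetry the centroid is at mid-height, ȳ = 70 mm.
Transfer each piece to the centroidal x-axis using Ī + A·d² with d = y − 70:
  web: d = 0 mm → contributes +2 286 667 mm⁴
  top flange (beyond web): d = 60 mm → contributes +9 446 667 mm⁴
  bottom flange (beyond web): d = -60 mm → contributes +9 446 667 mm⁴
Total I = 21 180 000 mm⁴.
For the y-axis: x̄ = 60.1515 mm.
Repeating about the centroidal y-axis gives I_y = 12 739 848 mm⁴.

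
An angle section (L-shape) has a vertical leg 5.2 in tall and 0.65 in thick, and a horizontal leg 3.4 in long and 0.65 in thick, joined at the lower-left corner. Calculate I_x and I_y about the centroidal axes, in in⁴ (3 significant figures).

I_x ≈ 13.7 in⁴, I_y ≈ 4.62 in⁴

Decompose the section into non-overlapping parts with the origin at the bottom-left of its bounding rectangle.
Vertical leg: 0.65 × 5.2, A = 3.38 in², y = 2.6 in, Ī = 7.6163 in⁴.
Horizontal leg (remainder): 2.75 × 0.65, A = 1.7875 in², y = 0.325 in, Ī = 0.062935 in⁴.
Centroid: ȳ = ΣA·y / ΣA = 1.8131 in.
Transfer each piece to the centroidal x-axis using Ī + A·d² with d = y − 1.8131:
  vertical leg: d = 0.78695 in → contributes +9.7095 in⁴
  horizontal leg (remainder): d = -1.4881 in → contributes +4.021 in⁴
Total I = 13.73 in⁴.
For the y-axis: x̄ = 0.91305 in.
Repeating about the centroidal y-axis gives I_y = 4.6244 in⁴.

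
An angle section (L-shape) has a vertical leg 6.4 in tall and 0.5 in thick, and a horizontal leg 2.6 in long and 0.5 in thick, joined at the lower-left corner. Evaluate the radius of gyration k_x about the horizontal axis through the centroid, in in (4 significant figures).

k_x ≈ 2.048 in

Treat the section as a set of non-overlapping primitives; coordinates are from the bounding-box lower-left.
Vertical leg: 0.5 × 6.4, A = 3.2 in², y = 3.2 in, Ī = 10.9227 in⁴.
Horizontal leg (remainder): 2.1 × 0.5, A = 1.05 in², y = 0.25 in, Ī = 0.021875 in⁴.
Centroid: ȳ = ΣA·y / ΣA = 2.47118 in.
Transfer each piece to the horizontal axis through the centroid using Ī + A·d² with d = y − 2.47118:
  vertical leg: d = 0.728824 in → contributes +12.6225 in⁴
  horizontal leg (remainder): d = -2.22118 in → contributes +5.20218 in⁴
Total I = 17.8246 in⁴.
Radius of gyration: k = √(I/A) = √(17.8246 / 4.25) = 2.04793 in.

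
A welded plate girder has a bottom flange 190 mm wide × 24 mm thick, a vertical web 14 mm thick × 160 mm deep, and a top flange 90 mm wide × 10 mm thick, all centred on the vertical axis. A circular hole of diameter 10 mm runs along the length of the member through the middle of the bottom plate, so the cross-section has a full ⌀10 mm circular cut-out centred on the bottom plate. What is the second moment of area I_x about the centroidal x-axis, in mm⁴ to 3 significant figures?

I_x ≈ 3.46 × 10⁷ mm⁴

Break the section into simple shapes (no overlaps), measuring from the bottom-left corner of the bounding box.
Bottom plate: 190 × 24, A = 4 560 mm², y = 12 mm, Ī = 218 880 mm⁴.
Web plate: 14 × 160, A = 2 240 mm², y = 104 mm, Ī = 4 778 667 mm⁴.
Top plate: 90 × 10, A = 900 mm², y = 189 mm, Ī = 7 500 mm⁴.
Hole (subtracted): ⌀10, A = 78.54 mm², y = 12 mm, Ī = 490.87 mm⁴.
Centroid: ȳ = ΣA·y / ΣA = 59.941 mm.
Transfer each piece to the centroidal x-axis using Ī + A·d² with d = y − 59.941:
  bottom plate: d = -47.941 mm → contributes +10 699 284 mm⁴
  web plate: d = 44.059 mm → contributes +9 126 955 mm⁴
  top plate: d = 129.06 mm → contributes +14 998 116 mm⁴
  hole: d = -47.941 mm → contributes −181 002 mm⁴
Total I = 34 643 353 mm⁴.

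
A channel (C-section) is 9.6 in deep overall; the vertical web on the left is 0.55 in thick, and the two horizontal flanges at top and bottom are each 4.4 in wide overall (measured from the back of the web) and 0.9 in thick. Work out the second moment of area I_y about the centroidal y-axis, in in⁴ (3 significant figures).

Treat the section as a set of non-overlapping primitives; coordinates are from the bounding-box lower-left.
Web: 0.55 × 9.6, A = 5.28 in², x = 0.275 in, Ī = 0.1331 in⁴.
Top flange (beyond web): 3.85 × 0.9, A = 3.465 in², x = 2.475 in, Ī = 4.28 in⁴.
Bottom flange (beyond web): 3.85 × 0.9, A = 3.465 in², x = 2.475 in, Ī = 4.28 in⁴.
Centroid: x̄ = ΣA·x / ΣA = 1.5236 in.
Transfer each piece to the centroidal y-axis using Ī + A·d² with d = x − 1.5236:
  web: d = -1.2486 in → contributes +8.3653 in⁴
  top flange (beyond web): d = 0.95135 in → contributes +7.4161 in⁴
  bottom flange (beyond web): d = 0.95135 in → contributes +7.4161 in⁴
Total I = 23.197 in⁴.

I_y ≈ 23.2 in⁴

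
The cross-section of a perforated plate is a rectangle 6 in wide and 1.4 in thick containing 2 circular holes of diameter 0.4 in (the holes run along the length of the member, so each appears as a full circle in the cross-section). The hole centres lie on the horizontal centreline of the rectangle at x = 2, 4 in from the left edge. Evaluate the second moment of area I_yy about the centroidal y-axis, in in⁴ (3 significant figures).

I_yy ≈ 24.9 in⁴

Decompose the section into non-overlapping parts with the origin at the bottom-left of its bounding rectangle.
Plate: 6 × 1.4, A = 8.4 in², x = 3 in, Ī = 25.2 in⁴.
Hole 1 (subtracted): ⌀0.4, A = 0.12566 in², x = 2 in, Ī = 0.0012566 in⁴.
Hole 2 (subtracted): ⌀0.4, A = 0.12566 in², x = 4 in, Ī = 0.0012566 in⁴.
By symmetry the centroid is at mid-width, x̄ = 3 in.
Transfer each piece to the centroidal y-axis using Ī + A·d² with d = x − 3:
  plate: d = 0 in → contributes +25.2 in⁴
  hole 1: d = -1 in → contributes −0.12692 in⁴
  hole 2: d = 1 in → contributes −0.12692 in⁴
Total I = 24.946 in⁴.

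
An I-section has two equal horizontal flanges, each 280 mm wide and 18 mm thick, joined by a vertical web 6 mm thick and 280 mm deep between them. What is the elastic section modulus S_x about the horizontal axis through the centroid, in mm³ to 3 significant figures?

S_x ≈ 1.49 × 10⁶ mm³

Break the section into simple shapes (no overlaps), measuring from the bottom-left corner of the bounding box.
Bottom flange: 280 × 18, A = 5 040 mm², y = 9 mm, Ī = 136 080 mm⁴.
Web: 6 × 280, A = 1 680 mm², y = 158 mm, Ī = 10 976 000 mm⁴.
Top flange: 280 × 18, A = 5 040 mm², y = 307 mm, Ī = 136 080 mm⁴.
By symmetry the centroid is at mid-height, ȳ = 158 mm.
Transfer each piece to the horizontal axis through the centroid using Ī + A·d² with d = y − 158:
  bottom flange: d = -149 mm → contributes +112 029 120 mm⁴
  web: d = 0 mm → contributes +10 976 000 mm⁴
  top flange: d = 149 mm → contributes +112 029 120 mm⁴
Total I = 235 034 240 mm⁴.
Extreme fibre distance c = 158 mm; S = I/c = 1 487 558 mm³.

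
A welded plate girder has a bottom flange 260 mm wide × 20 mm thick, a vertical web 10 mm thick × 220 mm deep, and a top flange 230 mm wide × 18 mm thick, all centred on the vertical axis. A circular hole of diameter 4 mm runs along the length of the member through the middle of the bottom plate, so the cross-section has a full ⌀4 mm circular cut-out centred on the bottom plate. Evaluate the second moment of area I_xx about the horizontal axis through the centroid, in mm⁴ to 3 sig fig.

I_xx ≈ 1.41 × 10⁸ mm⁴

Split into non-overlapping primitives; take the origin at the lower-left of the bounding box.
Bottom plate: 260 × 20, A = 5 200 mm², y = 10 mm, Ī = 173 333 mm⁴.
Web plate: 10 × 220, A = 2 200 mm², y = 130 mm, Ī = 8 873 333 mm⁴.
Top plate: 230 × 18, A = 4 140 mm², y = 249 mm, Ī = 111 780 mm⁴.
Hole (subtracted): ⌀4, A = 12.566 mm², y = 10 mm, Ī = 12.566 mm⁴.
Centroid: ȳ = ΣA·y / ΣA = 118.74 mm.
Transfer each piece to the horizontal axis through the centroid using Ī + A·d² with d = y − 118.74:
  bottom plate: d = -108.74 mm → contributes +61 656 898 mm⁴
  web plate: d = 11.263 mm → contributes +9 152 408 mm⁴
  top plate: d = 130.26 mm → contributes +70 361 024 mm⁴
  hole: d = -108.74 mm → contributes −148 594 mm⁴
Total I = 141 021 736 mm⁴.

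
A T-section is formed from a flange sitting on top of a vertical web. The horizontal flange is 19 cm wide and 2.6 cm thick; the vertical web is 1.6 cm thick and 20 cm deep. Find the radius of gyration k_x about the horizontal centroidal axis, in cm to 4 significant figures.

k_x ≈ 6.626 cm

Treat the section as a set of non-overlapping primitives; coordinates are from the bounding-box lower-left.
Flange: 19 × 2.6, A = 49.4 cm², y = 21.3 cm, Ī = 27.8287 cm⁴.
Web: 1.6 × 20, A = 32 cm², y = 10 cm, Ī = 1066.67 cm⁴.
Centroid: ȳ = ΣA·y / ΣA = 16.8577 cm.
Transfer each piece to the horizontal centroidal axis using Ī + A·d² with d = y − 16.8577:
  flange: d = 4.44226 cm → contributes +1002.67 cm⁴
  web: d = -6.85774 cm → contributes +2571.58 cm⁴
Total I = 3574.25 cm⁴.
Radius of gyration: k = √(I/A) = √(3574.25 / 81.4) = 6.62644 cm.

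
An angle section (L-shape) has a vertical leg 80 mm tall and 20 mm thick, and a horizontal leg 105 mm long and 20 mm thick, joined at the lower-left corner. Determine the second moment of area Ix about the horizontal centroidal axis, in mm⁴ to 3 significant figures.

Split into non-overlapping primitives; take the origin at the lower-left of the bounding box.
Vertical leg: 20 × 80, A = 1 600 mm², y = 40 mm, Ī = 853 333 mm⁴.
Horizontal leg (remainder): 85 × 20, A = 1 700 mm², y = 10 mm, Ī = 56 667 mm⁴.
Centroid: ȳ = ΣA·y / ΣA = 24.545 mm.
Transfer each piece to the horizontal centroidal axis using Ī + A·d² with d = y − 24.545:
  vertical leg: d = 15.455 mm → contributes +1 235 482 mm⁴
  horizontal leg (remainder): d = -14.545 mm → contributes +416 336 mm⁴
Total I = 1 651 818 mm⁴.

Ix ≈ 1.65 × 10⁶ mm⁴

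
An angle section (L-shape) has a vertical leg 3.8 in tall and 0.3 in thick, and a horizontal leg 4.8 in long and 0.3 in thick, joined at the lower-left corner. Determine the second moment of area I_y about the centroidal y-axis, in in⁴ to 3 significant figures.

Break the section into simple shapes (no overlaps), measuring from the bottom-left corner of the bounding box.
Vertical leg: 0.3 × 3.8, A = 1.14 in², x = 0.15 in, Ī = 0.00855 in⁴.
Horizontal leg (remainder): 4.5 × 0.3, A = 1.35 in², x = 2.55 in, Ī = 2.2781 in⁴.
Centroid: x̄ = ΣA·x / ΣA = 1.4512 in.
Transfer each piece to the centroidal y-axis using Ī + A·d² with d = x − 1.4512:
  vertical leg: d = -1.3012 in → contributes +1.9387 in⁴
  horizontal leg (remainder): d = 1.0988 in → contributes +3.908 in⁴
Total I = 5.8468 in⁴.

I_y ≈ 5.85 in⁴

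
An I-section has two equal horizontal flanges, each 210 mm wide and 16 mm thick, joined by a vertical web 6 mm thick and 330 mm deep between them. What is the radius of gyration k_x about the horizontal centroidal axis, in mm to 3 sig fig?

Break the section into simple shapes (no overlaps), measuring from the bottom-left corner of the bounding box.
Bottom flange: 210 × 16, A = 3 360 mm², y = 8 mm, Ī = 71 680 mm⁴.
Web: 6 × 330, A = 1 980 mm², y = 181 mm, Ī = 17 968 500 mm⁴.
Top flange: 210 × 16, A = 3 360 mm², y = 354 mm, Ī = 71 680 mm⁴.
By symmetry the centroid is at mid-height, ȳ = 181 mm.
Transfer each piece to the horizontal centroidal axis using Ī + A·d² with d = y − 181:
  bottom flange: d = -173 mm → contributes +100 633 120 mm⁴
  web: d = 0 mm → contributes +17 968 500 mm⁴
  top flange: d = 173 mm → contributes +100 633 120 mm⁴
Total I = 219 234 740 mm⁴.
Radius of gyration: k = √(I/A) = √(219 234 740 / 8 700) = 158.74 mm.

k_x ≈ 159 mm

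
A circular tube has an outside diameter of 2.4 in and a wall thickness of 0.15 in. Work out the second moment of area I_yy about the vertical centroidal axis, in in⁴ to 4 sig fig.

Split into non-overlapping primitives; take the origin at the lower-left of the bounding box.
Outer circle: ⌀2.4, A = 4.52389 in², x = 1.2 in, Ī = 1.6286 in⁴.
Bore (subtracted): ⌀2.1, A = 3.46361 in², x = 1.2 in, Ī = 0.954656 in⁴.
By symmetry the centroid is at mid-width, x̄ = 1.2 in.
All pieces are centred on the vertical centroidal axis, so I = ΣĪ (holes subtracted) = 0.673945 in⁴.

I_yy ≈ 0.6739 in⁴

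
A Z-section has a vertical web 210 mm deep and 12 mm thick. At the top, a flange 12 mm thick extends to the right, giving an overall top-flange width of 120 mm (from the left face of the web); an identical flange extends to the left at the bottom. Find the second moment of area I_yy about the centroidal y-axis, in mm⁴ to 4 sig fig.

Break the section into simple shapes (no overlaps), measuring from the bottom-left corner of the bounding box.
Web: 12 × 210, A = 2 520 mm², x = 114 mm, Ī = 30 240 mm⁴.
Top flange (beyond web): 108 × 12, A = 1 296 mm², x = 174 mm, Ī = 1 259 712 mm⁴.
Bottom flange (beyond web): 108 × 12, A = 1 296 mm², x = 54 mm, Ī = 1 259 712 mm⁴.
Centroid: x̄ = ΣA·x / ΣA = 114 mm.
Transfer each piece to the centroidal y-axis using Ī + A·d² with d = x − 114:
  web: d = 0 mm → contributes +30 240 mm⁴
  top flange (beyond web): d = 60 mm → contributes +5 925 312 mm⁴
  bottom flange (beyond web): d = -60 mm → contributes +5 925 312 mm⁴
Total I = 11 880 864 mm⁴.

I_yy ≈ 1.188 × 10⁷ mm⁴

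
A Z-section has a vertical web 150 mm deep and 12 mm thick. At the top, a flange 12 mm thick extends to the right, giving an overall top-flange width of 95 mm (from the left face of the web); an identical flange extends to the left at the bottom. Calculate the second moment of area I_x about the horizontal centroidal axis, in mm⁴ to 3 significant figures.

Break the section into simple shapes (no overlaps), measuring from the bottom-left corner of the bounding box.
Web: 12 × 150, A = 1 800 mm², y = 75 mm, Ī = 3 375 000 mm⁴.
Top flange (beyond web): 83 × 12, A = 996 mm², y = 144 mm, Ī = 11 952 mm⁴.
Bottom flange (beyond web): 83 × 12, A = 996 mm², y = 6 mm, Ī = 11 952 mm⁴.
Centroid: ȳ = ΣA·y / ΣA = 75 mm.
Transfer each piece to the horizontal centroidal axis using Ī + A·d² with d = y − 75:
  web: d = 0 mm → contributes +3 375 000 mm⁴
  top flange (beyond web): d = 69 mm → contributes +4 753 908 mm⁴
  bottom flange (beyond web): d = -69 mm → contributes +4 753 908 mm⁴
Total I = 12 882 816 mm⁴.

I_x ≈ 1.29 × 10⁷ mm⁴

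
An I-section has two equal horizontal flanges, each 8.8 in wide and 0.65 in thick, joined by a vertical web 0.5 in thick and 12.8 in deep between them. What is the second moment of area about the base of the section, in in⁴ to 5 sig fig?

Decompose the section into non-overlapping parts with the origin at the bottom-left of its bounding rectangle.
Bottom flange: 8.8 × 0.65, A = 5.72 in², y = 0.325 in, Ī = 0.2013917 in⁴.
Web: 0.5 × 12.8, A = 6.4 in², y = 7.05 in, Ī = 87.38133 in⁴.
Top flange: 8.8 × 0.65, A = 5.72 in², y = 13.775 in, Ī = 0.2013917 in⁴.
Transfer each piece to the base of the section using Ī + A·d² with d = y − 0:
  bottom flange: d = 0.325 in → contributes +0.8055667 in⁴
  web: d = 7.05 in → contributes +405.4773 in⁴
  top flange: d = 13.775 in → contributes +1085.575 in⁴
Total I = 1491.858 in⁴.

I_base ≈ 1491.9 in⁴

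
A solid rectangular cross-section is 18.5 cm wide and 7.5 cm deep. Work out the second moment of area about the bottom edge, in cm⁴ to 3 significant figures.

The section: 18.5 × 7.5, A = 138.75 cm², y = 3.75 cm, Ī = 650.39 cm⁴.
Transfer it to the bottom edge using Ī + A·d² with d = y − 0:
  the section: d = 3.75 cm → contributes +2601.6 cm⁴
Total I = 2601.6 cm⁴.

I_base ≈ 2600 cm⁴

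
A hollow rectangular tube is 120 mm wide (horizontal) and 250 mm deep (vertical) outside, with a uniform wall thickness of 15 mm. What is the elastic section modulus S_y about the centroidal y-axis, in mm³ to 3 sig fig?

Decompose the section into non-overlapping parts with the origin at the bottom-left of its bounding rectangle.
Outer rectangle: 120 × 250, A = 30 000 mm², x = 60 mm, Ī = 36 000 000 mm⁴.
Inner void (subtracted): 90 × 220, A = 19 800 mm², x = 60 mm, Ī = 13 365 000 mm⁴.
By symmetry the centroid is at mid-width, x̄ = 60 mm.
All pieces are centred on the centroidal y-axis, so I = ΣĪ (holes subtracted) = 22 635 000 mm⁴.
Extreme fibre distance c = 60 mm; S = I/c = 377 250 mm³.

S_y ≈ 3.77 × 10⁵ mm³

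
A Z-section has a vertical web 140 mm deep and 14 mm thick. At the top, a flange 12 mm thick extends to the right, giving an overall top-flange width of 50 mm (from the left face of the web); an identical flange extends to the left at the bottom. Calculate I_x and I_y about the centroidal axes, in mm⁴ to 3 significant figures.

I_x ≈ 6.75 × 10⁶ mm⁴, I_y ≈ 6.65 × 10⁵ mm⁴

Break the section into simple shapes (no overlaps), measuring from the bottom-left corner of the bounding box.
Web: 14 × 140, A = 1 960 mm², y = 70 mm, Ī = 3 201 333 mm⁴.
Top flange (beyond web): 36 × 12, A = 432 mm², y = 134 mm, Ī = 5 184 mm⁴.
Bottom flange (beyond web): 36 × 12, A = 432 mm², y = 6 mm, Ī = 5 184 mm⁴.
Centroid: ȳ = ΣA·y / ΣA = 70 mm.
Transfer each piece to the centroidal x-axis using Ī + A·d² with d = y − 70:
  web: d = 0 mm → contributes +3 201 333 mm⁴
  top flange (beyond web): d = 64 mm → contributes +1 774 656 mm⁴
  bottom flange (beyond web): d = -64 mm → contributes +1 774 656 mm⁴
Total I = 6 750 645 mm⁴.
For the y-axis: x̄ = 43 mm.
Repeating about the centroidal y-axis gives I_y = 665 325 mm⁴.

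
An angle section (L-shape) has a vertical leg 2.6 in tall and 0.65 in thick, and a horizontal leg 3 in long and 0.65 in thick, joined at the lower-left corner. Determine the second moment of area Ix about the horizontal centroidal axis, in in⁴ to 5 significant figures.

Decompose the section into non-overlapping parts with the origin at the bottom-left of its bounding rectangle.
Vertical leg: 0.65 × 2.6, A = 1.69 in², y = 1.3 in, Ī = 0.9520333 in⁴.
Horizontal leg (remainder): 2.35 × 0.65, A = 1.5275 in², y = 0.325 in, Ī = 0.05378073 in⁴.
Centroid: ȳ = ΣA·y / ΣA = 0.8371212 in.
Transfer each piece to the horizontal centroidal axis using Ī + A·d² with d = y − 0.8371212:
  vertical leg: d = 0.4628788 in → contributes +1.314127 in⁴
  horizontal leg (remainder): d = -0.5121212 in → contributes +0.4543953 in⁴
Total I = 1.768523 in⁴.

Ix ≈ 1.7685 in⁴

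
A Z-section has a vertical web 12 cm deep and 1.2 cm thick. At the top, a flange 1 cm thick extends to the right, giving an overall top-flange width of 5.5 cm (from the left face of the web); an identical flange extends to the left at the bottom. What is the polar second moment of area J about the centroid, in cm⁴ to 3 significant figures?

J ≈ 514 cm⁴

Split into non-overlapping primitives; take the origin at the lower-left of the bounding box.
Web: 1.2 × 12, A = 14.4 cm², y = 6 cm, Ī = 172.8 cm⁴.
Top flange (beyond web): 4.3 × 1, A = 4.3 cm², y = 11.5 cm, Ī = 0.35833 cm⁴.
Bottom flange (beyond web): 4.3 × 1, A = 4.3 cm², y = 0.5 cm, Ī = 0.35833 cm⁴.
Centroid: ȳ = ΣA·y / ΣA = 6 cm.
Transfer each piece to the centroidal x-axis using Ī + A·d² with d = y − 6:
  web: d = 0 cm → contributes +172.8 cm⁴
  top flange (beyond web): d = 5.5 cm → contributes +130.43 cm⁴
  bottom flange (beyond web): d = -5.5 cm → contributes +130.43 cm⁴
Total I = 433.67 cm⁴.
For the y-axis: x̄ = 4.9 cm.
Repeating about the centroidal y-axis gives I_y = 80.017 cm⁴.
Polar second moment: J = I_x + I_y = 513.68 cm⁴.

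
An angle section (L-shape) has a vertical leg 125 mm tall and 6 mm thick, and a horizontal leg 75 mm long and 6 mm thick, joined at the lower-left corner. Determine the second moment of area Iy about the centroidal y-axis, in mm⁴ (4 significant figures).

Iy ≈ 5.416 × 10⁵ mm⁴

Break the section into simple shapes (no overlaps), measuring from the bottom-left corner of the bounding box.
Vertical leg: 6 × 125, A = 750 mm², x = 3 mm, Ī = 2 250 mm⁴.
Horizontal leg (remainder): 69 × 6, A = 414 mm², x = 40.5 mm, Ī = 164 255 mm⁴.
Centroid: x̄ = ΣA·x / ΣA = 16.3376 mm.
Transfer each piece to the centroidal y-axis using Ī + A·d² with d = x − 16.3376:
  vertical leg: d = -13.3376 mm → contributes +135 669 mm⁴
  horizontal leg (remainder): d = 24.1624 mm → contributes +405 956 mm⁴
Total I = 541 625 mm⁴.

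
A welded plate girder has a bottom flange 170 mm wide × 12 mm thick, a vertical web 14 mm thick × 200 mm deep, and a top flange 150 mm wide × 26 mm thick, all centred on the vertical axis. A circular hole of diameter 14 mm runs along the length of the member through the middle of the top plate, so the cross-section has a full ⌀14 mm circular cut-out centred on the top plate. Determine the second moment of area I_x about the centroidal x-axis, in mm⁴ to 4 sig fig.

Break the section into simple shapes (no overlaps), measuring from the bottom-left corner of the bounding box.
Bottom plate: 170 × 12, A = 2 040 mm², y = 6 mm, Ī = 24 480 mm⁴.
Web plate: 14 × 200, A = 2 800 mm², y = 112 mm, Ī = 9 333 333 mm⁴.
Top plate: 150 × 26, A = 3 900 mm², y = 225 mm, Ī = 219 700 mm⁴.
Hole (subtracted): ⌀14, A = 153.938 mm², y = 225 mm, Ī = 1885.74 mm⁴.
Centroid: ȳ = ΣA·y / ΣA = 136.116 mm.
Transfer each piece to the centroidal x-axis using Ī + A·d² with d = y − 136.116:
  bottom plate: d = -130.116 mm → contributes +34 562 252 mm⁴
  web plate: d = -24.1164 mm → contributes +10 961 817 mm⁴
  top plate: d = 88.8836 mm → contributes +31 030 840 mm⁴
  hole: d = 88.8836 mm → contributes −1 218 041 mm⁴
Total I = 75 336 868 mm⁴.

I_x ≈ 7.534 × 10⁷ mm⁴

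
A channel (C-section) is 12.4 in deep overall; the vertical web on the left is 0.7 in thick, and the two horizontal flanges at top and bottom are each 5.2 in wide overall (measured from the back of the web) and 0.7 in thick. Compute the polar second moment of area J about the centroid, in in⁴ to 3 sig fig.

J ≈ 363 in⁴

Break the section into simple shapes (no overlaps), measuring from the bottom-left corner of the bounding box.
Web: 0.7 × 12.4, A = 8.68 in², y = 6.2 in, Ī = 111.22 in⁴.
Top flange (beyond web): 4.5 × 0.7, A = 3.15 in², y = 12.05 in, Ī = 0.12863 in⁴.
Bottom flange (beyond web): 4.5 × 0.7, A = 3.15 in², y = 0.35 in, Ī = 0.12863 in⁴.
By symmetry the centroid is at mid-height, ȳ = 6.2 in.
Transfer each piece to the centroidal x-axis using Ī + A·d² with d = y − 6.2:
  web: d = 0 in → contributes +111.22 in⁴
  top flange (beyond web): d = 5.85 in → contributes +107.93 in⁴
  bottom flange (beyond web): d = -5.85 in → contributes +107.93 in⁴
Total I = 327.08 in⁴.
For the y-axis: x̄ = 1.4435 in.
Repeating about the centroidal y-axis gives I_y = 35.663 in⁴.
Polar second moment: J = I_x + I_y = 362.74 in⁴.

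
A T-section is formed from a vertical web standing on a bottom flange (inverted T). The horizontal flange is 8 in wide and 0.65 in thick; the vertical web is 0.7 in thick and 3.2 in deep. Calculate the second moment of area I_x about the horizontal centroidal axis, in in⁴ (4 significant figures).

Treat the section as a set of non-overlapping primitives; coordinates are from the bounding-box lower-left.
Flange: 8 × 0.65, A = 5.2 in², y = 0.325 in, Ī = 0.183083 in⁴.
Web: 0.7 × 3.2, A = 2.24 in², y = 2.25 in, Ī = 1.91147 in⁴.
Centroid: ȳ = ΣA·y / ΣA = 0.90457 in.
Transfer each piece to the horizontal centroidal axis using Ī + A·d² with d = y − 0.90457:
  flange: d = -0.57957 in → contributes +1.92977 in⁴
  web: d = 1.34543 in → contributes +5.96627 in⁴
Total I = 7.89604 in⁴.

I_x ≈ 7.896 in⁴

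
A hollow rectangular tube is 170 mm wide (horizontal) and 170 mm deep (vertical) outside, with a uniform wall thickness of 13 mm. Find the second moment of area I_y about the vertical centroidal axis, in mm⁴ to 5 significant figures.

I_y ≈ 3.3769 × 10⁷ mm⁴

Treat the section as a set of non-overlapping primitives; coordinates are from the bounding-box lower-left.
Outer rectangle: 170 × 170, A = 28 900 mm², x = 85 mm, Ī = 69 600 833 mm⁴.
Inner void (subtracted): 144 × 144, A = 20 736 mm², x = 85 mm, Ī = 35 831 808 mm⁴.
By symmetry the centroid is at mid-width, x̄ = 85 mm.
All pieces are centred on the vertical centroidal axis, so I = ΣĪ (holes subtracted) = 33 769 025 mm⁴.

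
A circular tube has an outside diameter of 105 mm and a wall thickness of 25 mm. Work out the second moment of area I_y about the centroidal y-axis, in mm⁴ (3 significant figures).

I_y ≈ 5.52 × 10⁶ mm⁴

Break the section into simple shapes (no overlaps), measuring from the bottom-left corner of the bounding box.
Outer circle: ⌀105, A = 8 659 mm², x = 52.5 mm, Ī = 5 966 602 mm⁴.
Bore (subtracted): ⌀55, A = 2375.8 mm², x = 52.5 mm, Ī = 449 180 mm⁴.
By symmetry the centroid is at mid-width, x̄ = 52.5 mm.
All pieces are centred on the centroidal y-axis, so I = ΣĪ (holes subtracted) = 5 517 422 mm⁴.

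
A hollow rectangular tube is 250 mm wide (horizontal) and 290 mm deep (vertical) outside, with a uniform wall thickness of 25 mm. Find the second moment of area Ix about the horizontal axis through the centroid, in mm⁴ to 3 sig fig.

Decompose the section into non-overlapping parts with the origin at the bottom-left of its bounding rectangle.
Outer rectangle: 250 × 290, A = 72 500 mm², y = 145 mm, Ī = 508 104 167 mm⁴.
Inner void (subtracted): 200 × 240, A = 48 000 mm², y = 145 mm, Ī = 230 400 000 mm⁴.
By symmetry the centroid is at mid-height, ȳ = 145 mm.
All pieces are centred on the horizontal axis through the centroid, so I = ΣĪ (holes subtracted) = 277 704 167 mm⁴.

Ix ≈ 2.78 × 10⁸ mm⁴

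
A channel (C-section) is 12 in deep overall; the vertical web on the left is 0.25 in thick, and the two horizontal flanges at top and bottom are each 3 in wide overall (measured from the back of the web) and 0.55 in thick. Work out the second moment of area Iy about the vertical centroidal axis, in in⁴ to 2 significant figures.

Decompose the section into non-overlapping parts with the origin at the bottom-left of its bounding rectangle.
Web: 0.25 × 12, A = 3 in², x = 0.125 in, Ī = 0.01563 in⁴.
Top flange (beyond web): 2.75 × 0.55, A = 1.513 in², x = 1.625 in, Ī = 0.9532 in⁴.
Bottom flange (beyond web): 2.75 × 0.55, A = 1.513 in², x = 1.625 in, Ī = 0.9532 in⁴.
Centroid: x̄ = ΣA·x / ΣA = 0.8781 in.
Transfer each piece to the vertical centroidal axis using Ī + A·d² with d = x − 0.8781:
  web: d = -0.7531 in → contributes +1.717 in⁴
  top flange (beyond web): d = 0.7469 in → contributes +1.797 in⁴
  bottom flange (beyond web): d = 0.7469 in → contributes +1.797 in⁴
Total I = 5.311 in⁴.

Iy ≈ 5.3 in⁴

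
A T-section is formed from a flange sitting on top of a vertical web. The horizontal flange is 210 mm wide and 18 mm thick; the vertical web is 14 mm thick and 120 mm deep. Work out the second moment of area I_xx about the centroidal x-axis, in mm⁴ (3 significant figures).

Break the section into simple shapes (no overlaps), measuring from the bottom-left corner of the bounding box.
Flange: 210 × 18, A = 3 780 mm², y = 129 mm, Ī = 102 060 mm⁴.
Web: 14 × 120, A = 1 680 mm², y = 60 mm, Ī = 2 016 000 mm⁴.
Centroid: ȳ = ΣA·y / ΣA = 107.77 mm.
Transfer each piece to the centroidal x-axis using Ī + A·d² with d = y − 107.77:
  flange: d = 21.231 mm → contributes +1 805 878 mm⁴
  web: d = -47.769 mm → contributes +5 849 591 mm⁴
Total I = 7 655 469 mm⁴.

I_xx ≈ 7.66 × 10⁶ mm⁴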